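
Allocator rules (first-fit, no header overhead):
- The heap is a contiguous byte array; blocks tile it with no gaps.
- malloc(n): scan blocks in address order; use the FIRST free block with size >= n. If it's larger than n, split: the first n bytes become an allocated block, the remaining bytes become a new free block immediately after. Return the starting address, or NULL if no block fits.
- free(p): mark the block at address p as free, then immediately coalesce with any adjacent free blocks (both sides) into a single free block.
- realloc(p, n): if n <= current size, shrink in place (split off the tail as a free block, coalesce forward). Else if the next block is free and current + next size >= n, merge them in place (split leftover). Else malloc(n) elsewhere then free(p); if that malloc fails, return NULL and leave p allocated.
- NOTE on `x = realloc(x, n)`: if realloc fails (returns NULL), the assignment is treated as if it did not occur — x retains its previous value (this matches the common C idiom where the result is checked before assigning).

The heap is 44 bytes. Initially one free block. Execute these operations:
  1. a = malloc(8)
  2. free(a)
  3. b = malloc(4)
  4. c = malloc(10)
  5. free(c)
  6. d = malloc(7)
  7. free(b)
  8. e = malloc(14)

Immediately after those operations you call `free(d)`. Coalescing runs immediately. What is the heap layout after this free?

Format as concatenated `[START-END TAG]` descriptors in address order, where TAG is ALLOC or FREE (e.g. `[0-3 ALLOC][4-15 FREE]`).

Answer: [0-10 FREE][11-24 ALLOC][25-43 FREE]

Derivation:
Op 1: a = malloc(8) -> a = 0; heap: [0-7 ALLOC][8-43 FREE]
Op 2: free(a) -> (freed a); heap: [0-43 FREE]
Op 3: b = malloc(4) -> b = 0; heap: [0-3 ALLOC][4-43 FREE]
Op 4: c = malloc(10) -> c = 4; heap: [0-3 ALLOC][4-13 ALLOC][14-43 FREE]
Op 5: free(c) -> (freed c); heap: [0-3 ALLOC][4-43 FREE]
Op 6: d = malloc(7) -> d = 4; heap: [0-3 ALLOC][4-10 ALLOC][11-43 FREE]
Op 7: free(b) -> (freed b); heap: [0-3 FREE][4-10 ALLOC][11-43 FREE]
Op 8: e = malloc(14) -> e = 11; heap: [0-3 FREE][4-10 ALLOC][11-24 ALLOC][25-43 FREE]
free(d): d = 4 -> block [4-10 ALLOC]; mark free, coalesce with adjacent free neighbors -> [0-10 FREE][11-24 ALLOC][25-43 FREE]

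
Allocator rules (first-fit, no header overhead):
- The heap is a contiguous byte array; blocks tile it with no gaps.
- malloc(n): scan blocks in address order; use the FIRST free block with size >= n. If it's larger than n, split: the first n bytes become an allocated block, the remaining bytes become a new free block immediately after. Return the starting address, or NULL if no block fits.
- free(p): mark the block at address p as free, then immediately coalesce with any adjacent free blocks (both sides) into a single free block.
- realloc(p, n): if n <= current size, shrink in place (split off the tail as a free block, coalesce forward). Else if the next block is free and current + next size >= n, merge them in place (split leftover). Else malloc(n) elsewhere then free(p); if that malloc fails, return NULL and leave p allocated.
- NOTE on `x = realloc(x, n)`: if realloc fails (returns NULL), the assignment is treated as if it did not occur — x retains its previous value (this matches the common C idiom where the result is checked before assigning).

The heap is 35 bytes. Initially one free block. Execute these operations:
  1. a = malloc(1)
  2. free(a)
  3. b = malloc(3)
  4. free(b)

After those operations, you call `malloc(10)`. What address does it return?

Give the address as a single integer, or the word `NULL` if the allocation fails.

Op 1: a = malloc(1) -> a = 0; heap: [0-0 ALLOC][1-34 FREE]
Op 2: free(a) -> (freed a); heap: [0-34 FREE]
Op 3: b = malloc(3) -> b = 0; heap: [0-2 ALLOC][3-34 FREE]
Op 4: free(b) -> (freed b); heap: [0-34 FREE]
malloc(10): first-fit scan over [0-34 FREE] -> 0

Answer: 0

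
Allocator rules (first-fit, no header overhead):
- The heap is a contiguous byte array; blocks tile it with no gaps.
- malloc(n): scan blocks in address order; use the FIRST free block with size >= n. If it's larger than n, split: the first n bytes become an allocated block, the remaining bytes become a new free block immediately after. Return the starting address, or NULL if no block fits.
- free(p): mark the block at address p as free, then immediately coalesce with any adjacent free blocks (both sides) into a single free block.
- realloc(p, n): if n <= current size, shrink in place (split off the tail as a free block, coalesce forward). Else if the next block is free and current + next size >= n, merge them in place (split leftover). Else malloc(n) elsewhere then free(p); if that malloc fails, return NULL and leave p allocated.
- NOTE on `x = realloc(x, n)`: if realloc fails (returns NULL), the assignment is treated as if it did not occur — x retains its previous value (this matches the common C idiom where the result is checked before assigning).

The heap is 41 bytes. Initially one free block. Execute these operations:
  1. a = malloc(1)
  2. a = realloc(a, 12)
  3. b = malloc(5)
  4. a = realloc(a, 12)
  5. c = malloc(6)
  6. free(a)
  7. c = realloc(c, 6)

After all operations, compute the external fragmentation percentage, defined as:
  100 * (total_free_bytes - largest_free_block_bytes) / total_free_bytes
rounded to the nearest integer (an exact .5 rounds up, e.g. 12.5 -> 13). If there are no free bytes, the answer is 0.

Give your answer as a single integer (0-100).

Answer: 40

Derivation:
Op 1: a = malloc(1) -> a = 0; heap: [0-0 ALLOC][1-40 FREE]
Op 2: a = realloc(a, 12) -> a = 0; heap: [0-11 ALLOC][12-40 FREE]
Op 3: b = malloc(5) -> b = 12; heap: [0-11 ALLOC][12-16 ALLOC][17-40 FREE]
Op 4: a = realloc(a, 12) -> a = 0; heap: [0-11 ALLOC][12-16 ALLOC][17-40 FREE]
Op 5: c = malloc(6) -> c = 17; heap: [0-11 ALLOC][12-16 ALLOC][17-22 ALLOC][23-40 FREE]
Op 6: free(a) -> (freed a); heap: [0-11 FREE][12-16 ALLOC][17-22 ALLOC][23-40 FREE]
Op 7: c = realloc(c, 6) -> c = 17; heap: [0-11 FREE][12-16 ALLOC][17-22 ALLOC][23-40 FREE]
Free blocks: [12 18] total_free=30 largest=18 -> 100*(30-18)/30 = 1200/30 = 40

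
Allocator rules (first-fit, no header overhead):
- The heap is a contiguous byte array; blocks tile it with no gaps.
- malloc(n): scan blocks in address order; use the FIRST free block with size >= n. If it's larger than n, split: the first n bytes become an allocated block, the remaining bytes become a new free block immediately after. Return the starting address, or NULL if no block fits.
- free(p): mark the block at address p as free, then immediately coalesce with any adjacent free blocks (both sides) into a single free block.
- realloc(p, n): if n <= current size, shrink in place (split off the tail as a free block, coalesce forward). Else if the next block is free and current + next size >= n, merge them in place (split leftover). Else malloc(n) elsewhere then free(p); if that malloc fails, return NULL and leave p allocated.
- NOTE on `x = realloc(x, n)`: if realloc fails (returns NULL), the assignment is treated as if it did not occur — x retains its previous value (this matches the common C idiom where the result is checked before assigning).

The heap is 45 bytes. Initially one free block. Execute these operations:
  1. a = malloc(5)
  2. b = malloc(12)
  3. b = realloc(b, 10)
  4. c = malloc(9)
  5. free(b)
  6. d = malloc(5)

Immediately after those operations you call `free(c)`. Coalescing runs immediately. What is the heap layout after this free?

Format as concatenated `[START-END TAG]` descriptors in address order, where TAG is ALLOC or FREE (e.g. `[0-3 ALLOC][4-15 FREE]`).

Answer: [0-4 ALLOC][5-9 ALLOC][10-44 FREE]

Derivation:
Op 1: a = malloc(5) -> a = 0; heap: [0-4 ALLOC][5-44 FREE]
Op 2: b = malloc(12) -> b = 5; heap: [0-4 ALLOC][5-16 ALLOC][17-44 FREE]
Op 3: b = realloc(b, 10) -> b = 5; heap: [0-4 ALLOC][5-14 ALLOC][15-44 FREE]
Op 4: c = malloc(9) -> c = 15; heap: [0-4 ALLOC][5-14 ALLOC][15-23 ALLOC][24-44 FREE]
Op 5: free(b) -> (freed b); heap: [0-4 ALLOC][5-14 FREE][15-23 ALLOC][24-44 FREE]
Op 6: d = malloc(5) -> d = 5; heap: [0-4 ALLOC][5-9 ALLOC][10-14 FREE][15-23 ALLOC][24-44 FREE]
free(c): c = 15 -> block [15-23 ALLOC]; mark free, coalesce with adjacent free neighbors -> [0-4 ALLOC][5-9 ALLOC][10-44 FREE]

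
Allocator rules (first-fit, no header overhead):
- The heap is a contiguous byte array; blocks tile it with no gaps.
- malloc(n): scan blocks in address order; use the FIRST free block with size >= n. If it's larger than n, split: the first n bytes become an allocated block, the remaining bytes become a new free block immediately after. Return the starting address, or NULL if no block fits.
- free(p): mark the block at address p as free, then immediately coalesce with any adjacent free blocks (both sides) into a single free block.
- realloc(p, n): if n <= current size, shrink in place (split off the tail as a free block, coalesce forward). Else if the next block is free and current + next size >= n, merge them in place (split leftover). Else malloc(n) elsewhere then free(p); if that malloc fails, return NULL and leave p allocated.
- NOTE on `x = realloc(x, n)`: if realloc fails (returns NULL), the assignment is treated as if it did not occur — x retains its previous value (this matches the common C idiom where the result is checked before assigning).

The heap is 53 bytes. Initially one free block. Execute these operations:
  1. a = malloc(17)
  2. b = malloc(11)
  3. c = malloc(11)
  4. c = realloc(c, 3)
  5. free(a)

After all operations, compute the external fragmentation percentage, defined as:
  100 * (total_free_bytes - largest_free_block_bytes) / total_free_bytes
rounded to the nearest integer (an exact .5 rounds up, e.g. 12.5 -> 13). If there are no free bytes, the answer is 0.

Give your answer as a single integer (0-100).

Answer: 44

Derivation:
Op 1: a = malloc(17) -> a = 0; heap: [0-16 ALLOC][17-52 FREE]
Op 2: b = malloc(11) -> b = 17; heap: [0-16 ALLOC][17-27 ALLOC][28-52 FREE]
Op 3: c = malloc(11) -> c = 28; heap: [0-16 ALLOC][17-27 ALLOC][28-38 ALLOC][39-52 FREE]
Op 4: c = realloc(c, 3) -> c = 28; heap: [0-16 ALLOC][17-27 ALLOC][28-30 ALLOC][31-52 FREE]
Op 5: free(a) -> (freed a); heap: [0-16 FREE][17-27 ALLOC][28-30 ALLOC][31-52 FREE]
Free blocks: [17 22] total_free=39 largest=22 -> 100*(39-22)/39 = 1700/39 ≈ 43.590 -> rounds to 44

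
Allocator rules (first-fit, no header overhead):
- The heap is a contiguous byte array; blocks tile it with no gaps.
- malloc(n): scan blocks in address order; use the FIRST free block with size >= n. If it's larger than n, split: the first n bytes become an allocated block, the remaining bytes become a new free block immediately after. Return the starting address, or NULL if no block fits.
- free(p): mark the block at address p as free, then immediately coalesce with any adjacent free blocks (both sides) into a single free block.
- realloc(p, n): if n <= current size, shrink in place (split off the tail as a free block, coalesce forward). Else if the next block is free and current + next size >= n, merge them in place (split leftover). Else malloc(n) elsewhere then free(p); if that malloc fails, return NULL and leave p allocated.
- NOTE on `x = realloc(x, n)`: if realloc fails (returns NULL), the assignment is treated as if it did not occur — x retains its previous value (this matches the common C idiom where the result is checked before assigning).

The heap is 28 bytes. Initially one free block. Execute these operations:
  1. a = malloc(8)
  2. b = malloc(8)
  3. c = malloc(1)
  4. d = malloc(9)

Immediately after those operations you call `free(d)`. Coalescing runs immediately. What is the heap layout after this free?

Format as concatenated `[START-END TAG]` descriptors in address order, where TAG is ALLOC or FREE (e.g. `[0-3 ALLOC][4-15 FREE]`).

Op 1: a = malloc(8) -> a = 0; heap: [0-7 ALLOC][8-27 FREE]
Op 2: b = malloc(8) -> b = 8; heap: [0-7 ALLOC][8-15 ALLOC][16-27 FREE]
Op 3: c = malloc(1) -> c = 16; heap: [0-7 ALLOC][8-15 ALLOC][16-16 ALLOC][17-27 FREE]
Op 4: d = malloc(9) -> d = 17; heap: [0-7 ALLOC][8-15 ALLOC][16-16 ALLOC][17-25 ALLOC][26-27 FREE]
free(d): d = 17 -> block [17-25 ALLOC]; mark free, coalesce with adjacent free neighbors -> [0-7 ALLOC][8-15 ALLOC][16-16 ALLOC][17-27 FREE]

Answer: [0-7 ALLOC][8-15 ALLOC][16-16 ALLOC][17-27 FREE]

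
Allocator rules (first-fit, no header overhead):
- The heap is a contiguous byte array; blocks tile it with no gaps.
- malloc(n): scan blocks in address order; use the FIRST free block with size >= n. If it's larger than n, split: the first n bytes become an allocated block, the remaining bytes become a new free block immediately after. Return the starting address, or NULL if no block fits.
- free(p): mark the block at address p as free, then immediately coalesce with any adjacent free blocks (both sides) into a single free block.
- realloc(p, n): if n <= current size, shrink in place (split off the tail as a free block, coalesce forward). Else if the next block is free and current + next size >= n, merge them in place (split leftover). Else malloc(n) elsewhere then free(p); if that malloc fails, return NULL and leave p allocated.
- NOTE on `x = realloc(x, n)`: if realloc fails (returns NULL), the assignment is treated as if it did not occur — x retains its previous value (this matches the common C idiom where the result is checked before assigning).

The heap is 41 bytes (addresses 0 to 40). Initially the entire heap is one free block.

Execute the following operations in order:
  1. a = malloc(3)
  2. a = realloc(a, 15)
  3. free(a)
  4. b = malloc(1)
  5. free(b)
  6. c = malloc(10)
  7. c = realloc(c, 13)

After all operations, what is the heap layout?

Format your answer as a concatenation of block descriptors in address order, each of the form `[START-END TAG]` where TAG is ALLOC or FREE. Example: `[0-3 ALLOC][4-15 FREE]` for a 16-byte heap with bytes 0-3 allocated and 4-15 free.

Op 1: a = malloc(3) -> a = 0; heap: [0-2 ALLOC][3-40 FREE]
Op 2: a = realloc(a, 15) -> a = 0; heap: [0-14 ALLOC][15-40 FREE]
Op 3: free(a) -> (freed a); heap: [0-40 FREE]
Op 4: b = malloc(1) -> b = 0; heap: [0-0 ALLOC][1-40 FREE]
Op 5: free(b) -> (freed b); heap: [0-40 FREE]
Op 6: c = malloc(10) -> c = 0; heap: [0-9 ALLOC][10-40 FREE]
Op 7: c = realloc(c, 13) -> c = 0; heap: [0-12 ALLOC][13-40 FREE]

Answer: [0-12 ALLOC][13-40 FREE]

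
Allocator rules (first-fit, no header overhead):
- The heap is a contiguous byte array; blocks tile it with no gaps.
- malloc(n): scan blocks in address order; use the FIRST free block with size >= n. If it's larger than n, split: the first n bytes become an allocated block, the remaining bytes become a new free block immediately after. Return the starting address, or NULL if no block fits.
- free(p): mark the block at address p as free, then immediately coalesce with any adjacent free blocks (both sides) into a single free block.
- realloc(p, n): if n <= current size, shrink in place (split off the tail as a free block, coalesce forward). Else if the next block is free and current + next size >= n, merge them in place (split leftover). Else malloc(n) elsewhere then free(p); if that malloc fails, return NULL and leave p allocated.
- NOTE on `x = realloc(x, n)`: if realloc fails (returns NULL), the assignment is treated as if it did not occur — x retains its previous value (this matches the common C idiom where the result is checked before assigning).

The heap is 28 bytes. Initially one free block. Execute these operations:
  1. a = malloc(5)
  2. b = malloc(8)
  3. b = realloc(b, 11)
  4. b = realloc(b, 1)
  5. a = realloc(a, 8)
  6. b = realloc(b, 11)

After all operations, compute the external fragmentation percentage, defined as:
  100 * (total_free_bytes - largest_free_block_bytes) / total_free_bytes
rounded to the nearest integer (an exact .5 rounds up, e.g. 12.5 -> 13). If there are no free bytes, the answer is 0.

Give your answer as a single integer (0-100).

Op 1: a = malloc(5) -> a = 0; heap: [0-4 ALLOC][5-27 FREE]
Op 2: b = malloc(8) -> b = 5; heap: [0-4 ALLOC][5-12 ALLOC][13-27 FREE]
Op 3: b = realloc(b, 11) -> b = 5; heap: [0-4 ALLOC][5-15 ALLOC][16-27 FREE]
Op 4: b = realloc(b, 1) -> b = 5; heap: [0-4 ALLOC][5-5 ALLOC][6-27 FREE]
Op 5: a = realloc(a, 8) -> a = 6; heap: [0-4 FREE][5-5 ALLOC][6-13 ALLOC][14-27 FREE]
Op 6: b = realloc(b, 11) -> b = 14; heap: [0-5 FREE][6-13 ALLOC][14-24 ALLOC][25-27 FREE]
Free blocks: [6 3] total_free=9 largest=6 -> 100*(9-6)/9 = 300/9 ≈ 33.333 -> rounds to 33

Answer: 33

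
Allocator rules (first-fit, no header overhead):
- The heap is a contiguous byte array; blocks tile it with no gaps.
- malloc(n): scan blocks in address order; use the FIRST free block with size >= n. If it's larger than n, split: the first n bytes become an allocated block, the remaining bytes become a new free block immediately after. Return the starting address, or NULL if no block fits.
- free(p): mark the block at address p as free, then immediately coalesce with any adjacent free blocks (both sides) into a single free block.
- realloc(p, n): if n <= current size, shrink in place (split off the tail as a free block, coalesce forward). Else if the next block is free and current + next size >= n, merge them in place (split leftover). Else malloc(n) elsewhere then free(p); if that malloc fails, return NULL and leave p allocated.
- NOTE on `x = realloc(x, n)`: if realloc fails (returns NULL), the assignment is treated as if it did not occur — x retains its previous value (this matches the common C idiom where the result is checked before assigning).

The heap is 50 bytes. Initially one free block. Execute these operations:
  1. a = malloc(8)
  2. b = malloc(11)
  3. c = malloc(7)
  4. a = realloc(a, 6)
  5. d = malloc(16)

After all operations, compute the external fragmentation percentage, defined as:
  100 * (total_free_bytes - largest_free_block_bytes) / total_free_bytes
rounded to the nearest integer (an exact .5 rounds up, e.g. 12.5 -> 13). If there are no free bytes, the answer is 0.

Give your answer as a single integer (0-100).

Op 1: a = malloc(8) -> a = 0; heap: [0-7 ALLOC][8-49 FREE]
Op 2: b = malloc(11) -> b = 8; heap: [0-7 ALLOC][8-18 ALLOC][19-49 FREE]
Op 3: c = malloc(7) -> c = 19; heap: [0-7 ALLOC][8-18 ALLOC][19-25 ALLOC][26-49 FREE]
Op 4: a = realloc(a, 6) -> a = 0; heap: [0-5 ALLOC][6-7 FREE][8-18 ALLOC][19-25 ALLOC][26-49 FREE]
Op 5: d = malloc(16) -> d = 26; heap: [0-5 ALLOC][6-7 FREE][8-18 ALLOC][19-25 ALLOC][26-41 ALLOC][42-49 FREE]
Free blocks: [2 8] total_free=10 largest=8 -> 100*(10-8)/10 = 200/10 = 20

Answer: 20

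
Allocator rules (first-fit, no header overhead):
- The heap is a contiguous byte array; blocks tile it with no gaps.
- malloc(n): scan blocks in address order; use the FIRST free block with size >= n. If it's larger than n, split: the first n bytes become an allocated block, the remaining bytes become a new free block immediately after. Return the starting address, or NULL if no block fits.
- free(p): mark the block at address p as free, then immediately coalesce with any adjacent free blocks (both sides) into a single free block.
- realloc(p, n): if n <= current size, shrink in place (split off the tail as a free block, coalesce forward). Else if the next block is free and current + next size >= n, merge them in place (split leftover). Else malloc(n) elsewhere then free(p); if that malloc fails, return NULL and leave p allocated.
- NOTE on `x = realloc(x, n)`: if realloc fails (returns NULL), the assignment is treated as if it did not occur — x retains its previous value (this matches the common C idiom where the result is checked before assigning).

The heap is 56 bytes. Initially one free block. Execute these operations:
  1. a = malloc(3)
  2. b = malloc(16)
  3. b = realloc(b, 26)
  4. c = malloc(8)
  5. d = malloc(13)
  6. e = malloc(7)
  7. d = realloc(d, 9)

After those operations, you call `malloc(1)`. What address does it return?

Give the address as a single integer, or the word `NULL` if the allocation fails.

Op 1: a = malloc(3) -> a = 0; heap: [0-2 ALLOC][3-55 FREE]
Op 2: b = malloc(16) -> b = 3; heap: [0-2 ALLOC][3-18 ALLOC][19-55 FREE]
Op 3: b = realloc(b, 26) -> b = 3; heap: [0-2 ALLOC][3-28 ALLOC][29-55 FREE]
Op 4: c = malloc(8) -> c = 29; heap: [0-2 ALLOC][3-28 ALLOC][29-36 ALLOC][37-55 FREE]
Op 5: d = malloc(13) -> d = 37; heap: [0-2 ALLOC][3-28 ALLOC][29-36 ALLOC][37-49 ALLOC][50-55 FREE]
Op 6: e = malloc(7) -> e = NULL; heap: [0-2 ALLOC][3-28 ALLOC][29-36 ALLOC][37-49 ALLOC][50-55 FREE]
Op 7: d = realloc(d, 9) -> d = 37; heap: [0-2 ALLOC][3-28 ALLOC][29-36 ALLOC][37-45 ALLOC][46-55 FREE]
malloc(1): first-fit scan over [0-2 ALLOC][3-28 ALLOC][29-36 ALLOC][37-45 ALLOC][46-55 FREE] -> 46

Answer: 46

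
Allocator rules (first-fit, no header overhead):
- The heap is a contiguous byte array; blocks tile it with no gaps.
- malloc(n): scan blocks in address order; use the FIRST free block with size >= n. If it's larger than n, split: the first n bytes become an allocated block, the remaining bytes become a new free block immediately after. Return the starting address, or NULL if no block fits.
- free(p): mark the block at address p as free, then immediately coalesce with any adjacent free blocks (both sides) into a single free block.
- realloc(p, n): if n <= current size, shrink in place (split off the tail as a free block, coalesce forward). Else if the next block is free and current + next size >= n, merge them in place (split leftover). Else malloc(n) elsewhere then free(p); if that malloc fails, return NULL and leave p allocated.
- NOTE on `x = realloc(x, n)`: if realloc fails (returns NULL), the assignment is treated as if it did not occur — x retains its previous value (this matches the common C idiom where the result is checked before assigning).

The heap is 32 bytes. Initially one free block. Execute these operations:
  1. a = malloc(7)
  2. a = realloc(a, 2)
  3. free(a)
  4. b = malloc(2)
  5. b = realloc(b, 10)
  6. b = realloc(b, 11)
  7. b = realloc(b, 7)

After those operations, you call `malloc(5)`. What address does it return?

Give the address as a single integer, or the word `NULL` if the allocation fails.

Op 1: a = malloc(7) -> a = 0; heap: [0-6 ALLOC][7-31 FREE]
Op 2: a = realloc(a, 2) -> a = 0; heap: [0-1 ALLOC][2-31 FREE]
Op 3: free(a) -> (freed a); heap: [0-31 FREE]
Op 4: b = malloc(2) -> b = 0; heap: [0-1 ALLOC][2-31 FREE]
Op 5: b = realloc(b, 10) -> b = 0; heap: [0-9 ALLOC][10-31 FREE]
Op 6: b = realloc(b, 11) -> b = 0; heap: [0-10 ALLOC][11-31 FREE]
Op 7: b = realloc(b, 7) -> b = 0; heap: [0-6 ALLOC][7-31 FREE]
malloc(5): first-fit scan over [0-6 ALLOC][7-31 FREE] -> 7

Answer: 7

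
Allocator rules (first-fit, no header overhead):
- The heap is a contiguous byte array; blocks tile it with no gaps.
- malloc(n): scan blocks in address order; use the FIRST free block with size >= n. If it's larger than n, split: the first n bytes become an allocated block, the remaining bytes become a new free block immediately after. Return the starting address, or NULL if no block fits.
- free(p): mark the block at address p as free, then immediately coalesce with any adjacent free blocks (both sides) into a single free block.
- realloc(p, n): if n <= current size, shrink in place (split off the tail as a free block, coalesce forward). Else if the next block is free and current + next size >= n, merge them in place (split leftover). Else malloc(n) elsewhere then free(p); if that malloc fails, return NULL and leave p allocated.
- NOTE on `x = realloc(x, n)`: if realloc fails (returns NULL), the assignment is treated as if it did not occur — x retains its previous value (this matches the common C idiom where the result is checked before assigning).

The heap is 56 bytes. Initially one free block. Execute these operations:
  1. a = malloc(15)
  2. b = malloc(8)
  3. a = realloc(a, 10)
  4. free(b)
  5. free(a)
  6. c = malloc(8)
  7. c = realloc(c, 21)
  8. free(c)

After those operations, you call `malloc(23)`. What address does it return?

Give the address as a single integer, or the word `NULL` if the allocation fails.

Answer: 0

Derivation:
Op 1: a = malloc(15) -> a = 0; heap: [0-14 ALLOC][15-55 FREE]
Op 2: b = malloc(8) -> b = 15; heap: [0-14 ALLOC][15-22 ALLOC][23-55 FREE]
Op 3: a = realloc(a, 10) -> a = 0; heap: [0-9 ALLOC][10-14 FREE][15-22 ALLOC][23-55 FREE]
Op 4: free(b) -> (freed b); heap: [0-9 ALLOC][10-55 FREE]
Op 5: free(a) -> (freed a); heap: [0-55 FREE]
Op 6: c = malloc(8) -> c = 0; heap: [0-7 ALLOC][8-55 FREE]
Op 7: c = realloc(c, 21) -> c = 0; heap: [0-20 ALLOC][21-55 FREE]
Op 8: free(c) -> (freed c); heap: [0-55 FREE]
malloc(23): first-fit scan over [0-55 FREE] -> 0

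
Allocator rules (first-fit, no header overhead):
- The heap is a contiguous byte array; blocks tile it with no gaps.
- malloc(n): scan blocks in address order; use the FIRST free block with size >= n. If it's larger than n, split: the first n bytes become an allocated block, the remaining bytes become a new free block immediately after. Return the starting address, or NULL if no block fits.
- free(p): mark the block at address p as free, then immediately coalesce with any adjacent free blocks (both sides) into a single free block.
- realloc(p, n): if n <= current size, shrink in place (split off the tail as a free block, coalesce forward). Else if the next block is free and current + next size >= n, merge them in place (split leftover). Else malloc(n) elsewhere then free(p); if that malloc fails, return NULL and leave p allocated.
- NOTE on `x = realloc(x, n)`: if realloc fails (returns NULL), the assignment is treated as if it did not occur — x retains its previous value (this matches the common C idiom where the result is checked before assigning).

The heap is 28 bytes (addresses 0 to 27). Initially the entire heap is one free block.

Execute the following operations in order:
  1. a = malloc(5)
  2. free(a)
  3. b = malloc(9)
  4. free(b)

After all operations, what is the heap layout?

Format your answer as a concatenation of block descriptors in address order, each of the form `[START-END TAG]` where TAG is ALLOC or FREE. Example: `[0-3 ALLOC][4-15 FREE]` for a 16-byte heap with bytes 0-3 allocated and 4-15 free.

Answer: [0-27 FREE]

Derivation:
Op 1: a = malloc(5) -> a = 0; heap: [0-4 ALLOC][5-27 FREE]
Op 2: free(a) -> (freed a); heap: [0-27 FREE]
Op 3: b = malloc(9) -> b = 0; heap: [0-8 ALLOC][9-27 FREE]
Op 4: free(b) -> (freed b); heap: [0-27 FREE]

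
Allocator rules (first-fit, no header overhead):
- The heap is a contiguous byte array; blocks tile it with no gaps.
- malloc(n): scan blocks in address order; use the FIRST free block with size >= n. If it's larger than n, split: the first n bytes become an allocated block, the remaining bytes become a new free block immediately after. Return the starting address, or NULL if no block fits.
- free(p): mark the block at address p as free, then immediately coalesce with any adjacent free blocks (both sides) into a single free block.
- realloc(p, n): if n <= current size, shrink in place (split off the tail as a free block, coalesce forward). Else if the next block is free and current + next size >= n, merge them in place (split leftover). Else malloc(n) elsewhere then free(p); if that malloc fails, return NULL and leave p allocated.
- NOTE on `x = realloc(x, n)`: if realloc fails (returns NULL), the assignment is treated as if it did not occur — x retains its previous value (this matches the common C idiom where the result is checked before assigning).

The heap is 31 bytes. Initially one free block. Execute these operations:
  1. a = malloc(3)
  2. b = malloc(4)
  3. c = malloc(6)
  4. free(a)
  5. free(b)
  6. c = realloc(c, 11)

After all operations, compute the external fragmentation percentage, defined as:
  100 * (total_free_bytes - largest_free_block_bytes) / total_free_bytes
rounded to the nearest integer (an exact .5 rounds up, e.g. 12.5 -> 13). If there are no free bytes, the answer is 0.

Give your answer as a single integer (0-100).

Op 1: a = malloc(3) -> a = 0; heap: [0-2 ALLOC][3-30 FREE]
Op 2: b = malloc(4) -> b = 3; heap: [0-2 ALLOC][3-6 ALLOC][7-30 FREE]
Op 3: c = malloc(6) -> c = 7; heap: [0-2 ALLOC][3-6 ALLOC][7-12 ALLOC][13-30 FREE]
Op 4: free(a) -> (freed a); heap: [0-2 FREE][3-6 ALLOC][7-12 ALLOC][13-30 FREE]
Op 5: free(b) -> (freed b); heap: [0-6 FREE][7-12 ALLOC][13-30 FREE]
Op 6: c = realloc(c, 11) -> c = 7; heap: [0-6 FREE][7-17 ALLOC][18-30 FREE]
Free blocks: [7 13] total_free=20 largest=13 -> 100*(20-13)/20 = 700/20 = 35

Answer: 35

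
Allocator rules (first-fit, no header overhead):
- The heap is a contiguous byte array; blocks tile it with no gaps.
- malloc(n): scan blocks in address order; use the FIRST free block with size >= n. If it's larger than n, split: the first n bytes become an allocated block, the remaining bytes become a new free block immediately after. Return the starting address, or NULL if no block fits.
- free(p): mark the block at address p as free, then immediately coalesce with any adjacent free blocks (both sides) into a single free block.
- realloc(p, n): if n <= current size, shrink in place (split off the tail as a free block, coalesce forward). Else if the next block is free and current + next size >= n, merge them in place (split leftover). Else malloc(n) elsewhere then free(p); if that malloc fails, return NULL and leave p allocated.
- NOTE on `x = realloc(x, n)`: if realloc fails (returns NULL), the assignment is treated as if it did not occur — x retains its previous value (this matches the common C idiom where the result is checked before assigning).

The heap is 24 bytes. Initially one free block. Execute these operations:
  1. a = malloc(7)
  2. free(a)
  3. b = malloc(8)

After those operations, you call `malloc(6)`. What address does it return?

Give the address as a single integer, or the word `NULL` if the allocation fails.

Op 1: a = malloc(7) -> a = 0; heap: [0-6 ALLOC][7-23 FREE]
Op 2: free(a) -> (freed a); heap: [0-23 FREE]
Op 3: b = malloc(8) -> b = 0; heap: [0-7 ALLOC][8-23 FREE]
malloc(6): first-fit scan over [0-7 ALLOC][8-23 FREE] -> 8

Answer: 8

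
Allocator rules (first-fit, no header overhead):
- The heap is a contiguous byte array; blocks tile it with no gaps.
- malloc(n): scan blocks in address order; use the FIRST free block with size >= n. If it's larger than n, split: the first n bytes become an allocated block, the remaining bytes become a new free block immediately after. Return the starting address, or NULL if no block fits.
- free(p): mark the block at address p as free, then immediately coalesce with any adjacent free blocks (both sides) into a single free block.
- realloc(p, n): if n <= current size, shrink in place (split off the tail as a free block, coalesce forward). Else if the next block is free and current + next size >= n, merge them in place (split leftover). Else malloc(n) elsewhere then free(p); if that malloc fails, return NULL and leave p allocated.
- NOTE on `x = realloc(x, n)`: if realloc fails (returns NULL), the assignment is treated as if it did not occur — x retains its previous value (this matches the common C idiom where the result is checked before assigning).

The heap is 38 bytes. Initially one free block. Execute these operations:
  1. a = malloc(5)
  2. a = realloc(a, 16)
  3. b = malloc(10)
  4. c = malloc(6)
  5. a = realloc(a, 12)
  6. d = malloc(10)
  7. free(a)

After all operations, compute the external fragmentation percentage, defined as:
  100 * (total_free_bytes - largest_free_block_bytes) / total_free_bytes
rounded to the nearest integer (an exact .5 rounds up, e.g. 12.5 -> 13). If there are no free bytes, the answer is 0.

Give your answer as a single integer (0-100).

Op 1: a = malloc(5) -> a = 0; heap: [0-4 ALLOC][5-37 FREE]
Op 2: a = realloc(a, 16) -> a = 0; heap: [0-15 ALLOC][16-37 FREE]
Op 3: b = malloc(10) -> b = 16; heap: [0-15 ALLOC][16-25 ALLOC][26-37 FREE]
Op 4: c = malloc(6) -> c = 26; heap: [0-15 ALLOC][16-25 ALLOC][26-31 ALLOC][32-37 FREE]
Op 5: a = realloc(a, 12) -> a = 0; heap: [0-11 ALLOC][12-15 FREE][16-25 ALLOC][26-31 ALLOC][32-37 FREE]
Op 6: d = malloc(10) -> d = NULL; heap: [0-11 ALLOC][12-15 FREE][16-25 ALLOC][26-31 ALLOC][32-37 FREE]
Op 7: free(a) -> (freed a); heap: [0-15 FREE][16-25 ALLOC][26-31 ALLOC][32-37 FREE]
Free blocks: [16 6] total_free=22 largest=16 -> 100*(22-16)/22 = 600/22 ≈ 27.273 -> rounds to 27

Answer: 27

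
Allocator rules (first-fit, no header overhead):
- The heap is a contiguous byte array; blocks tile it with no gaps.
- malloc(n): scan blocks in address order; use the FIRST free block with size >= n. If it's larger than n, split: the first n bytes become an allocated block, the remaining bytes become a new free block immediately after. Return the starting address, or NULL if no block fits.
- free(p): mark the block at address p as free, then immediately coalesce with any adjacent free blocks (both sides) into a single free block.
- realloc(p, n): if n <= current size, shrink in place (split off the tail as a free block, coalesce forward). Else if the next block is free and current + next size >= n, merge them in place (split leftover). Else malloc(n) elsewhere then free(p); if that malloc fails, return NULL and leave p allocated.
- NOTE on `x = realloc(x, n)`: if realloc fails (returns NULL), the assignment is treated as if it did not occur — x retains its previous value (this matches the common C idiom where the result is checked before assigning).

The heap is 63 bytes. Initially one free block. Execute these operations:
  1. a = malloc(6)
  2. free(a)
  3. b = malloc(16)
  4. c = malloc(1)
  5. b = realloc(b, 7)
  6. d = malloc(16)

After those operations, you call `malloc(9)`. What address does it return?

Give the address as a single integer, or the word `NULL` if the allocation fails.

Op 1: a = malloc(6) -> a = 0; heap: [0-5 ALLOC][6-62 FREE]
Op 2: free(a) -> (freed a); heap: [0-62 FREE]
Op 3: b = malloc(16) -> b = 0; heap: [0-15 ALLOC][16-62 FREE]
Op 4: c = malloc(1) -> c = 16; heap: [0-15 ALLOC][16-16 ALLOC][17-62 FREE]
Op 5: b = realloc(b, 7) -> b = 0; heap: [0-6 ALLOC][7-15 FREE][16-16 ALLOC][17-62 FREE]
Op 6: d = malloc(16) -> d = 17; heap: [0-6 ALLOC][7-15 FREE][16-16 ALLOC][17-32 ALLOC][33-62 FREE]
malloc(9): first-fit scan over [0-6 ALLOC][7-15 FREE][16-16 ALLOC][17-32 ALLOC][33-62 FREE] -> 7

Answer: 7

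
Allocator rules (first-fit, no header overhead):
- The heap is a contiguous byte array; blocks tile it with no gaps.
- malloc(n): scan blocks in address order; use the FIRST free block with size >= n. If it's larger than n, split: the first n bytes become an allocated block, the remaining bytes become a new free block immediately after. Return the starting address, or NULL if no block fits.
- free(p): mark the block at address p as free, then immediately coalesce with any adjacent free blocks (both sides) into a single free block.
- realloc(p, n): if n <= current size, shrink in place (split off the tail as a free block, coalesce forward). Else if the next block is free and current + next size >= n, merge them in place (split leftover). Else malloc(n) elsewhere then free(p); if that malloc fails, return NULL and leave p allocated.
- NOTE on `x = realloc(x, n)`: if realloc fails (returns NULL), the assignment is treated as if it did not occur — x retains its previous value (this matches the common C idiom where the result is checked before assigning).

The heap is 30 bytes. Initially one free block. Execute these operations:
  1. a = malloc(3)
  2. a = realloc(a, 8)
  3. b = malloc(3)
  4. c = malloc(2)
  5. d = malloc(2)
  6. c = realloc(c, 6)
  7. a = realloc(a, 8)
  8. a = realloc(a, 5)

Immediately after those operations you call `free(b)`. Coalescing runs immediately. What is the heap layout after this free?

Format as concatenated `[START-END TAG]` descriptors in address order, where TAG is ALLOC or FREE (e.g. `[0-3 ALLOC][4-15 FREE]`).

Answer: [0-4 ALLOC][5-12 FREE][13-14 ALLOC][15-20 ALLOC][21-29 FREE]

Derivation:
Op 1: a = malloc(3) -> a = 0; heap: [0-2 ALLOC][3-29 FREE]
Op 2: a = realloc(a, 8) -> a = 0; heap: [0-7 ALLOC][8-29 FREE]
Op 3: b = malloc(3) -> b = 8; heap: [0-7 ALLOC][8-10 ALLOC][11-29 FREE]
Op 4: c = malloc(2) -> c = 11; heap: [0-7 ALLOC][8-10 ALLOC][11-12 ALLOC][13-29 FREE]
Op 5: d = malloc(2) -> d = 13; heap: [0-7 ALLOC][8-10 ALLOC][11-12 ALLOC][13-14 ALLOC][15-29 FREE]
Op 6: c = realloc(c, 6) -> c = 15; heap: [0-7 ALLOC][8-10 ALLOC][11-12 FREE][13-14 ALLOC][15-20 ALLOC][21-29 FREE]
Op 7: a = realloc(a, 8) -> a = 0; heap: [0-7 ALLOC][8-10 ALLOC][11-12 FREE][13-14 ALLOC][15-20 ALLOC][21-29 FREE]
Op 8: a = realloc(a, 5) -> a = 0; heap: [0-4 ALLOC][5-7 FREE][8-10 ALLOC][11-12 FREE][13-14 ALLOC][15-20 ALLOC][21-29 FREE]
free(b): b = 8 -> block [8-10 ALLOC]; mark free, coalesce with adjacent free neighbors -> [0-4 ALLOC][5-12 FREE][13-14 ALLOC][15-20 ALLOC][21-29 FREE]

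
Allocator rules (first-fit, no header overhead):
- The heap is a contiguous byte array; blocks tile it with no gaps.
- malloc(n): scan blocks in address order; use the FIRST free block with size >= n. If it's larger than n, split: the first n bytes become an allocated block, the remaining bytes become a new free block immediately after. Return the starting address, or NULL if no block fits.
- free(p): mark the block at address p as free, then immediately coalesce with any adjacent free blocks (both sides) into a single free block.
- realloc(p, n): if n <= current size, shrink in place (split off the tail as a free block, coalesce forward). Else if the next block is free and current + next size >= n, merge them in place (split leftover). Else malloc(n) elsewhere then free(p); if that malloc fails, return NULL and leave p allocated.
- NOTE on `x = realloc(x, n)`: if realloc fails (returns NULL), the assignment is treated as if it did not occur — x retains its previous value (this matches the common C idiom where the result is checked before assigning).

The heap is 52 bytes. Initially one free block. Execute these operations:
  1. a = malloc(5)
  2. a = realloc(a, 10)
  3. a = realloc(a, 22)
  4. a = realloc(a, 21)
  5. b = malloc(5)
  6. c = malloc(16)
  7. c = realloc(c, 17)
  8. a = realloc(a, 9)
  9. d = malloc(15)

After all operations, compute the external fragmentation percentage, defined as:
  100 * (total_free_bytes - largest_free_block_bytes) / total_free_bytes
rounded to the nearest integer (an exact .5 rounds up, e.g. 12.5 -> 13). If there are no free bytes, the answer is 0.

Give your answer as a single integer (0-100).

Answer: 43

Derivation:
Op 1: a = malloc(5) -> a = 0; heap: [0-4 ALLOC][5-51 FREE]
Op 2: a = realloc(a, 10) -> a = 0; heap: [0-9 ALLOC][10-51 FREE]
Op 3: a = realloc(a, 22) -> a = 0; heap: [0-21 ALLOC][22-51 FREE]
Op 4: a = realloc(a, 21) -> a = 0; heap: [0-20 ALLOC][21-51 FREE]
Op 5: b = malloc(5) -> b = 21; heap: [0-20 ALLOC][21-25 ALLOC][26-51 FREE]
Op 6: c = malloc(16) -> c = 26; heap: [0-20 ALLOC][21-25 ALLOC][26-41 ALLOC][42-51 FREE]
Op 7: c = realloc(c, 17) -> c = 26; heap: [0-20 ALLOC][21-25 ALLOC][26-42 ALLOC][43-51 FREE]
Op 8: a = realloc(a, 9) -> a = 0; heap: [0-8 ALLOC][9-20 FREE][21-25 ALLOC][26-42 ALLOC][43-51 FREE]
Op 9: d = malloc(15) -> d = NULL; heap: [0-8 ALLOC][9-20 FREE][21-25 ALLOC][26-42 ALLOC][43-51 FREE]
Free blocks: [12 9] total_free=21 largest=12 -> 100*(21-12)/21 = 900/21 ≈ 42.857 -> rounds to 43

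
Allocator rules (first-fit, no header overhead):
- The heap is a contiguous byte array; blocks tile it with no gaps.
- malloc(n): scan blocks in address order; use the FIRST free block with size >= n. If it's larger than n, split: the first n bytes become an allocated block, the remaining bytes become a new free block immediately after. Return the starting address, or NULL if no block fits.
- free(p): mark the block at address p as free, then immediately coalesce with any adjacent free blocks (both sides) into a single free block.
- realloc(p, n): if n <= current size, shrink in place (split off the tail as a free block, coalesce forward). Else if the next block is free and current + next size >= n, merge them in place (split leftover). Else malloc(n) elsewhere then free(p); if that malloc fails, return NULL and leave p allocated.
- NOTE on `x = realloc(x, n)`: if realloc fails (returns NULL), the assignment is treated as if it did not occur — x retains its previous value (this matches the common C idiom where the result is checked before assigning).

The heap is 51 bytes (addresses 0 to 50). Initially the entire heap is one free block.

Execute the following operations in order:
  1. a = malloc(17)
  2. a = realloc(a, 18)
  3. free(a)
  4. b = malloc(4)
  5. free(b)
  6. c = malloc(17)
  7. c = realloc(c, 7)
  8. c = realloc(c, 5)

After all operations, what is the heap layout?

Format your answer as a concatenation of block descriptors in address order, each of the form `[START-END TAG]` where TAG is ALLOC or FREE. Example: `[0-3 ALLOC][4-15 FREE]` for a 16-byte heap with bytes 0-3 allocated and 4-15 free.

Op 1: a = malloc(17) -> a = 0; heap: [0-16 ALLOC][17-50 FREE]
Op 2: a = realloc(a, 18) -> a = 0; heap: [0-17 ALLOC][18-50 FREE]
Op 3: free(a) -> (freed a); heap: [0-50 FREE]
Op 4: b = malloc(4) -> b = 0; heap: [0-3 ALLOC][4-50 FREE]
Op 5: free(b) -> (freed b); heap: [0-50 FREE]
Op 6: c = malloc(17) -> c = 0; heap: [0-16 ALLOC][17-50 FREE]
Op 7: c = realloc(c, 7) -> c = 0; heap: [0-6 ALLOC][7-50 FREE]
Op 8: c = realloc(c, 5) -> c = 0; heap: [0-4 ALLOC][5-50 FREE]

Answer: [0-4 ALLOC][5-50 FREE]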